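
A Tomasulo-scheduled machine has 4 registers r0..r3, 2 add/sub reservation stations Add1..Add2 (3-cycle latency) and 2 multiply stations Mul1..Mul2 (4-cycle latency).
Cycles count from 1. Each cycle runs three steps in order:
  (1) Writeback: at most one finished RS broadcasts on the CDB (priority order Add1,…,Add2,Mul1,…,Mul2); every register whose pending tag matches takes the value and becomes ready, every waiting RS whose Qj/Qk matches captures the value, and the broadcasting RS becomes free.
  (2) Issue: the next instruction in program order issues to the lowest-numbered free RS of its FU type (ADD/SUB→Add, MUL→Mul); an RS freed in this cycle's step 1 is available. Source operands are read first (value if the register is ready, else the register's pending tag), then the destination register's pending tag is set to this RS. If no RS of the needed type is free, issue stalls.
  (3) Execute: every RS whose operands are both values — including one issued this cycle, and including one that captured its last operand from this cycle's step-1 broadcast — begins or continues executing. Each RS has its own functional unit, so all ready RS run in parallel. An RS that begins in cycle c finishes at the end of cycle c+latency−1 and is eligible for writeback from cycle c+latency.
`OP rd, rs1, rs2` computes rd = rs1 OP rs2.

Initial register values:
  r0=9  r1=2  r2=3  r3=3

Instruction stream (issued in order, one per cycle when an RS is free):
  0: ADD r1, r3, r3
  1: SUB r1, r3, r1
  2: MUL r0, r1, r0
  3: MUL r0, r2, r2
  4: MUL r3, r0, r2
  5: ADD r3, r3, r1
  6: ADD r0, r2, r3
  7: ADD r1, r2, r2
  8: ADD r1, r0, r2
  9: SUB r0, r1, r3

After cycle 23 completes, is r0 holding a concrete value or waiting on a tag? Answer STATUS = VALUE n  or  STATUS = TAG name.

STATUS = TAG Add2

c1: issue ADD r1<-Add1 | r0:9,r1:Add1,r2:3,r3:3
c2: issue SUB r1<-Add2 | r0:9,r1:Add2,r2:3,r3:3
c3: issue MUL r0<-Mul1 | r0:Mul1,r1:Add2,r2:3,r3:3
c4: CDB Add1=6; issue MUL r0<-Mul2 | r0:Mul2,r1:Add2,r2:3,r3:3
c5: stall | r0:Mul2,r1:Add2,r2:3,r3:3
c6: stall | r0:Mul2,r1:Add2,r2:3,r3:3
c7: CDB Add2=-3; stall | r0:Mul2,r1:-3,r2:3,r3:3
c8: CDB Mul2=9; issue MUL r3<-Mul2 | r0:9,r1:-3,r2:3,r3:Mul2
c9: issue ADD r3<-Add1 | r0:9,r1:-3,r2:3,r3:Add1
c10: issue ADD r0<-Add2 | r0:Add2,r1:-3,r2:3,r3:Add1
c11: CDB Mul1=-27; stall | r0:Add2,r1:-3,r2:3,r3:Add1
c12: CDB Mul2=27; stall | r0:Add2,r1:-3,r2:3,r3:Add1
c13: stall | r0:Add2,r1:-3,r2:3,r3:Add1
c14: stall | r0:Add2,r1:-3,r2:3,r3:Add1
c15: CDB Add1=24; issue ADD r1<-Add1 | r0:Add2,r1:Add1,r2:3,r3:24
c16: stall | r0:Add2,r1:Add1,r2:3,r3:24
c17: stall | r0:Add2,r1:Add1,r2:3,r3:24
c18: CDB Add1=6; issue ADD r1<-Add1 | r0:Add2,r1:Add1,r2:3,r3:24
c19: CDB Add2=27; issue SUB r0<-Add2 | r0:Add2,r1:Add1,r2:3,r3:24
c20: - | r0:Add2,r1:Add1,r2:3,r3:24
c21: - | r0:Add2,r1:Add1,r2:3,r3:24
c22: CDB Add1=30 | r0:Add2,r1:30,r2:3,r3:24
c23: - | r0:Add2,r1:30,r2:3,r3:24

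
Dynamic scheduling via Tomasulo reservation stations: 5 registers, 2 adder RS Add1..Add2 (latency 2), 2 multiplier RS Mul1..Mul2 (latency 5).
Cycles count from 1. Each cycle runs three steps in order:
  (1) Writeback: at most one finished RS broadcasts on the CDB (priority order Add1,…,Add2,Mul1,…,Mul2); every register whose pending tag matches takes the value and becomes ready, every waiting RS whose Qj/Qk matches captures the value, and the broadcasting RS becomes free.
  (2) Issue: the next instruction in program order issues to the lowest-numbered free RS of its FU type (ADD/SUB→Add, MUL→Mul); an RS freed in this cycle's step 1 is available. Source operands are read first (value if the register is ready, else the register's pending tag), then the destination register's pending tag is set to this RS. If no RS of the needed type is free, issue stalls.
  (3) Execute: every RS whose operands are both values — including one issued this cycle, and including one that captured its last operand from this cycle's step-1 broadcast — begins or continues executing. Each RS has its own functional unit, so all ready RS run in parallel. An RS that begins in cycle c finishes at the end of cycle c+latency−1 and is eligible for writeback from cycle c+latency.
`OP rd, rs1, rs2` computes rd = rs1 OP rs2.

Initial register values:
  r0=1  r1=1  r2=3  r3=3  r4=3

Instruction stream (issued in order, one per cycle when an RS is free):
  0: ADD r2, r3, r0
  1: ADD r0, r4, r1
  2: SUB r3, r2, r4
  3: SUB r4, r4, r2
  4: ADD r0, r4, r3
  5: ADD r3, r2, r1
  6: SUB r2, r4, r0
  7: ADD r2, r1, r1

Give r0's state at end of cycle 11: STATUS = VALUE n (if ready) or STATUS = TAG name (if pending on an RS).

  c1: issue ADD r2<-Add1  regs: r0:1,r1:1,r2:Add1,r3:3,r4:3
  c2: issue ADD r0<-Add2  regs: r0:Add2,r1:1,r2:Add1,r3:3,r4:3
  c3: CDB Add1=4; issue SUB r3<-Add1  regs: r0:Add2,r1:1,r2:4,r3:Add1,r4:3
  c4: CDB Add2=4; issue SUB r4<-Add2  regs: r0:4,r1:1,r2:4,r3:Add1,r4:Add2
  c5: CDB Add1=1; issue ADD r0<-Add1  regs: r0:Add1,r1:1,r2:4,r3:1,r4:Add2
  c6: CDB Add2=-1; issue ADD r3<-Add2  regs: r0:Add1,r1:1,r2:4,r3:Add2,r4:-1
  c7: stall  regs: r0:Add1,r1:1,r2:4,r3:Add2,r4:-1
  c8: CDB Add1=0; issue SUB r2<-Add1  regs: r0:0,r1:1,r2:Add1,r3:Add2,r4:-1
  c9: CDB Add2=5; issue ADD r2<-Add2  regs: r0:0,r1:1,r2:Add2,r3:5,r4:-1
  c10: CDB Add1=-1  regs: r0:0,r1:1,r2:Add2,r3:5,r4:-1
  c11: CDB Add2=2  regs: r0:0,r1:1,r2:2,r3:5,r4:-1

STATUS = VALUE 0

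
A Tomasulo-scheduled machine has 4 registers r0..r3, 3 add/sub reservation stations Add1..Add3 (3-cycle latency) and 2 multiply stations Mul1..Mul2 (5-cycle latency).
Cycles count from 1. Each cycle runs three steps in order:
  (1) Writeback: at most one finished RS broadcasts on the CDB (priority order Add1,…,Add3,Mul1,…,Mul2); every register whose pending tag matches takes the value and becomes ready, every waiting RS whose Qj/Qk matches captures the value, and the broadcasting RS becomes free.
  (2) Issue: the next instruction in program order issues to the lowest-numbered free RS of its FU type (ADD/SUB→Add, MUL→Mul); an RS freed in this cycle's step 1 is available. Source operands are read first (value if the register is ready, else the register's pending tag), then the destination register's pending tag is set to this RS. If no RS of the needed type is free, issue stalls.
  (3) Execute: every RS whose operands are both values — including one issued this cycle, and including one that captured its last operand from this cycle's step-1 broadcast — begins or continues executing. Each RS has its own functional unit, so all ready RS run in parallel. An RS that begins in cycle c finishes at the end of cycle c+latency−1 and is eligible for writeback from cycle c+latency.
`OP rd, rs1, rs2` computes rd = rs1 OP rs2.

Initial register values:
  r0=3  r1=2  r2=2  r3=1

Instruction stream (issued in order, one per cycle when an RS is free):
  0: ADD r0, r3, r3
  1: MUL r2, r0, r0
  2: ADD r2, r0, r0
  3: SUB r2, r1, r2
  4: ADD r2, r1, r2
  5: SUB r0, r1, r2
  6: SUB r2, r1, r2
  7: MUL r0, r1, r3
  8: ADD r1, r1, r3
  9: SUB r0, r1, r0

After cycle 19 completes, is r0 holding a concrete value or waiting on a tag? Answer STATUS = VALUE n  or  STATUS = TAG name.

c1: issue ADD r0<-Add1 | r0:Add1,r1:2,r2:2,r3:1
c2: issue MUL r2<-Mul1 | r0:Add1,r1:2,r2:Mul1,r3:1
c3: issue ADD r2<-Add2 | r0:Add1,r1:2,r2:Add2,r3:1
c4: CDB Add1=2; issue SUB r2<-Add1 | r0:2,r1:2,r2:Add1,r3:1
c5: issue ADD r2<-Add3 | r0:2,r1:2,r2:Add3,r3:1
c6: stall | r0:2,r1:2,r2:Add3,r3:1
c7: CDB Add2=4; issue SUB r0<-Add2 | r0:Add2,r1:2,r2:Add3,r3:1
c8: stall | r0:Add2,r1:2,r2:Add3,r3:1
c9: CDB Mul1=4; stall | r0:Add2,r1:2,r2:Add3,r3:1
c10: CDB Add1=-2; issue SUB r2<-Add1 | r0:Add2,r1:2,r2:Add1,r3:1
c11: issue MUL r0<-Mul1 | r0:Mul1,r1:2,r2:Add1,r3:1
c12: stall | r0:Mul1,r1:2,r2:Add1,r3:1
c13: CDB Add3=0; issue ADD r1<-Add3 | r0:Mul1,r1:Add3,r2:Add1,r3:1
c14: stall | r0:Mul1,r1:Add3,r2:Add1,r3:1
c15: stall | r0:Mul1,r1:Add3,r2:Add1,r3:1
c16: CDB Add1=2; issue SUB r0<-Add1 | r0:Add1,r1:Add3,r2:2,r3:1
c17: CDB Add2=2 | r0:Add1,r1:Add3,r2:2,r3:1
c18: CDB Add3=3 | r0:Add1,r1:3,r2:2,r3:1
c19: CDB Mul1=2 | r0:Add1,r1:3,r2:2,r3:1

STATUS = TAG Add1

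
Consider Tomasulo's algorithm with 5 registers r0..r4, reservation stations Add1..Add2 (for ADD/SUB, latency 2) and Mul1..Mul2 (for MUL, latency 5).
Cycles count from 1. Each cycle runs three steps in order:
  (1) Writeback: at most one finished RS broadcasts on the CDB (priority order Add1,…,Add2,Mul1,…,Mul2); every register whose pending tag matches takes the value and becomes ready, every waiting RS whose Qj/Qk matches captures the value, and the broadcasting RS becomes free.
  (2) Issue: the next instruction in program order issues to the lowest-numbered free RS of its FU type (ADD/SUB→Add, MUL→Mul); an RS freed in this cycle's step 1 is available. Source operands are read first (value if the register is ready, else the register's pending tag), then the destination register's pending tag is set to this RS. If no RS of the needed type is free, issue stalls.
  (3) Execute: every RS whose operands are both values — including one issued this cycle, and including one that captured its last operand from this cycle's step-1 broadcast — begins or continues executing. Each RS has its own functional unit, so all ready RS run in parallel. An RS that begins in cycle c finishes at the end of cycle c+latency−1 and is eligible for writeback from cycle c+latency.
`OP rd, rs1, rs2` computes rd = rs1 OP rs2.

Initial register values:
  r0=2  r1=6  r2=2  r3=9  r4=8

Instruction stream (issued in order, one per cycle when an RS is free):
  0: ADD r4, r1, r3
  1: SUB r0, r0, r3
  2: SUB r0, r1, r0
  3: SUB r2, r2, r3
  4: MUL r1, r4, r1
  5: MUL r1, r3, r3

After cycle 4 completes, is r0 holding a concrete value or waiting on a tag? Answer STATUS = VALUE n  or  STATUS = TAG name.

STATUS = TAG Add1

  c1: issue ADD r4<-Add1  regs: r0:2,r1:6,r2:2,r3:9,r4:Add1
  c2: issue SUB r0<-Add2  regs: r0:Add2,r1:6,r2:2,r3:9,r4:Add1
  c3: CDB Add1=15; issue SUB r0<-Add1  regs: r0:Add1,r1:6,r2:2,r3:9,r4:15
  c4: CDB Add2=-7; issue SUB r2<-Add2  regs: r0:Add1,r1:6,r2:Add2,r3:9,r4:15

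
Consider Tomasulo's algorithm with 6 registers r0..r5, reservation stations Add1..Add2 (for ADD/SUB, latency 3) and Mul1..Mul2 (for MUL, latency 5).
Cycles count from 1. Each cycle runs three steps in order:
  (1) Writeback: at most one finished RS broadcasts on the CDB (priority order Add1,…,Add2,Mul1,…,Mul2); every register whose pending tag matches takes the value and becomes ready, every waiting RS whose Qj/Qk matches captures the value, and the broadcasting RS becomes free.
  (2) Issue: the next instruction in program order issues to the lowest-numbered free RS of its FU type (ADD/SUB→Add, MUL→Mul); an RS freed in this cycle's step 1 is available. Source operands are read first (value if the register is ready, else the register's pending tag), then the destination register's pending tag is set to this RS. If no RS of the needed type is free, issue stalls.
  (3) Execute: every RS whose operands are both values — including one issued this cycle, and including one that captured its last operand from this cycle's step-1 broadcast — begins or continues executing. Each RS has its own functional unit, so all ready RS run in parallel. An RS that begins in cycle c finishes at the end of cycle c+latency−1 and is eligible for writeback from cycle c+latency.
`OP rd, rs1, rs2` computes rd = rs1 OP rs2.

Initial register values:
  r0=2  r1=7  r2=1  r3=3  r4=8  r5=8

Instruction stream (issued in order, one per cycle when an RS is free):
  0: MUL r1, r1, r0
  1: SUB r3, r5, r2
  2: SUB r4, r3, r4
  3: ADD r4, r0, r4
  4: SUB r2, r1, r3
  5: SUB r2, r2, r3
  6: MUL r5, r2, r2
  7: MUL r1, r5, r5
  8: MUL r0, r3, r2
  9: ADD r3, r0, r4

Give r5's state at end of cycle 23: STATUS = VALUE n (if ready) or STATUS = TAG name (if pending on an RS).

c1: issue MUL r1<-Mul1 | r0:2,r1:Mul1,r2:1,r3:3,r4:8,r5:8
c2: issue SUB r3<-Add1 | r0:2,r1:Mul1,r2:1,r3:Add1,r4:8,r5:8
c3: issue SUB r4<-Add2 | r0:2,r1:Mul1,r2:1,r3:Add1,r4:Add2,r5:8
c4: stall | r0:2,r1:Mul1,r2:1,r3:Add1,r4:Add2,r5:8
c5: CDB Add1=7; issue ADD r4<-Add1 | r0:2,r1:Mul1,r2:1,r3:7,r4:Add1,r5:8
c6: CDB Mul1=14; stall | r0:2,r1:14,r2:1,r3:7,r4:Add1,r5:8
c7: stall | r0:2,r1:14,r2:1,r3:7,r4:Add1,r5:8
c8: CDB Add2=-1; issue SUB r2<-Add2 | r0:2,r1:14,r2:Add2,r3:7,r4:Add1,r5:8
c9: stall | r0:2,r1:14,r2:Add2,r3:7,r4:Add1,r5:8
c10: stall | r0:2,r1:14,r2:Add2,r3:7,r4:Add1,r5:8
c11: CDB Add1=1; issue SUB r2<-Add1 | r0:2,r1:14,r2:Add1,r3:7,r4:1,r5:8
c12: CDB Add2=7; issue MUL r5<-Mul1 | r0:2,r1:14,r2:Add1,r3:7,r4:1,r5:Mul1
c13: issue MUL r1<-Mul2 | r0:2,r1:Mul2,r2:Add1,r3:7,r4:1,r5:Mul1
c14: stall | r0:2,r1:Mul2,r2:Add1,r3:7,r4:1,r5:Mul1
c15: CDB Add1=0; stall | r0:2,r1:Mul2,r2:0,r3:7,r4:1,r5:Mul1
c16: stall | r0:2,r1:Mul2,r2:0,r3:7,r4:1,r5:Mul1
c17: stall | r0:2,r1:Mul2,r2:0,r3:7,r4:1,r5:Mul1
c18: stall | r0:2,r1:Mul2,r2:0,r3:7,r4:1,r5:Mul1
c19: stall | r0:2,r1:Mul2,r2:0,r3:7,r4:1,r5:Mul1
c20: CDB Mul1=0; issue MUL r0<-Mul1 | r0:Mul1,r1:Mul2,r2:0,r3:7,r4:1,r5:0
c21: issue ADD r3<-Add1 | r0:Mul1,r1:Mul2,r2:0,r3:Add1,r4:1,r5:0
c22: - | r0:Mul1,r1:Mul2,r2:0,r3:Add1,r4:1,r5:0
c23: - | r0:Mul1,r1:Mul2,r2:0,r3:Add1,r4:1,r5:0

STATUS = VALUE 0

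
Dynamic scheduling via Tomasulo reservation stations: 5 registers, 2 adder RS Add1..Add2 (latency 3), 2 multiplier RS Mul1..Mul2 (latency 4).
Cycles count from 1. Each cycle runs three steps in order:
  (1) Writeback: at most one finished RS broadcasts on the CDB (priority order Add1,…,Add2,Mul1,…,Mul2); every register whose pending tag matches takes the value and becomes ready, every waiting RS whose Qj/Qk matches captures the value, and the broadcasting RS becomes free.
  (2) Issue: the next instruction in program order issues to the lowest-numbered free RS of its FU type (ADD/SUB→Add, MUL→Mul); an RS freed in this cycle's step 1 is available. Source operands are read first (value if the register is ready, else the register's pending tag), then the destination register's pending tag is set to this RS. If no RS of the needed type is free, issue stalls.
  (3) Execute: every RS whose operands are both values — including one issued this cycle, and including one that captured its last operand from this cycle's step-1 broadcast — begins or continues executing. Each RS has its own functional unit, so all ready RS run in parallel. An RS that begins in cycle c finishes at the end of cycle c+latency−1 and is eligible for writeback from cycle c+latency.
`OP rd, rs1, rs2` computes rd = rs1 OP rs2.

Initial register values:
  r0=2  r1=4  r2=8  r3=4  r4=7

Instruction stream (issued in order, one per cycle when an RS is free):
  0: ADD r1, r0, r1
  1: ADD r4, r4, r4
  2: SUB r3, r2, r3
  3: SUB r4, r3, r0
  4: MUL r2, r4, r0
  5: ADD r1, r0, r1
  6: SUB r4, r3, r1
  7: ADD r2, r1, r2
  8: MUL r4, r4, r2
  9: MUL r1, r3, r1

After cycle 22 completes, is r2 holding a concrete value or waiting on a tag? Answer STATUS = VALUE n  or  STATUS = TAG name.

STATUS = VALUE 12

  c1: issue ADD r1<-Add1  regs: r0:2,r1:Add1,r2:8,r3:4,r4:7
  c2: issue ADD r4<-Add2  regs: r0:2,r1:Add1,r2:8,r3:4,r4:Add2
  c3: stall  regs: r0:2,r1:Add1,r2:8,r3:4,r4:Add2
  c4: CDB Add1=6; issue SUB r3<-Add1  regs: r0:2,r1:6,r2:8,r3:Add1,r4:Add2
  c5: CDB Add2=14; issue SUB r4<-Add2  regs: r0:2,r1:6,r2:8,r3:Add1,r4:Add2
  c6: issue MUL r2<-Mul1  regs: r0:2,r1:6,r2:Mul1,r3:Add1,r4:Add2
  c7: CDB Add1=4; issue ADD r1<-Add1  regs: r0:2,r1:Add1,r2:Mul1,r3:4,r4:Add2
  c8: stall  regs: r0:2,r1:Add1,r2:Mul1,r3:4,r4:Add2
  c9: stall  regs: r0:2,r1:Add1,r2:Mul1,r3:4,r4:Add2
  c10: CDB Add1=8; issue SUB r4<-Add1  regs: r0:2,r1:8,r2:Mul1,r3:4,r4:Add1
  c11: CDB Add2=2; issue ADD r2<-Add2  regs: r0:2,r1:8,r2:Add2,r3:4,r4:Add1
  c12: issue MUL r4<-Mul2  regs: r0:2,r1:8,r2:Add2,r3:4,r4:Mul2
  c13: CDB Add1=-4; stall  regs: r0:2,r1:8,r2:Add2,r3:4,r4:Mul2
  c14: stall  regs: r0:2,r1:8,r2:Add2,r3:4,r4:Mul2
  c15: CDB Mul1=4; issue MUL r1<-Mul1  regs: r0:2,r1:Mul1,r2:Add2,r3:4,r4:Mul2
  c16: -  regs: r0:2,r1:Mul1,r2:Add2,r3:4,r4:Mul2
  c17: -  regs: r0:2,r1:Mul1,r2:Add2,r3:4,r4:Mul2
  c18: CDB Add2=12  regs: r0:2,r1:Mul1,r2:12,r3:4,r4:Mul2
  c19: CDB Mul1=32  regs: r0:2,r1:32,r2:12,r3:4,r4:Mul2
  c20: -  regs: r0:2,r1:32,r2:12,r3:4,r4:Mul2
  c21: -  regs: r0:2,r1:32,r2:12,r3:4,r4:Mul2
  c22: CDB Mul2=-48  regs: r0:2,r1:32,r2:12,r3:4,r4:-48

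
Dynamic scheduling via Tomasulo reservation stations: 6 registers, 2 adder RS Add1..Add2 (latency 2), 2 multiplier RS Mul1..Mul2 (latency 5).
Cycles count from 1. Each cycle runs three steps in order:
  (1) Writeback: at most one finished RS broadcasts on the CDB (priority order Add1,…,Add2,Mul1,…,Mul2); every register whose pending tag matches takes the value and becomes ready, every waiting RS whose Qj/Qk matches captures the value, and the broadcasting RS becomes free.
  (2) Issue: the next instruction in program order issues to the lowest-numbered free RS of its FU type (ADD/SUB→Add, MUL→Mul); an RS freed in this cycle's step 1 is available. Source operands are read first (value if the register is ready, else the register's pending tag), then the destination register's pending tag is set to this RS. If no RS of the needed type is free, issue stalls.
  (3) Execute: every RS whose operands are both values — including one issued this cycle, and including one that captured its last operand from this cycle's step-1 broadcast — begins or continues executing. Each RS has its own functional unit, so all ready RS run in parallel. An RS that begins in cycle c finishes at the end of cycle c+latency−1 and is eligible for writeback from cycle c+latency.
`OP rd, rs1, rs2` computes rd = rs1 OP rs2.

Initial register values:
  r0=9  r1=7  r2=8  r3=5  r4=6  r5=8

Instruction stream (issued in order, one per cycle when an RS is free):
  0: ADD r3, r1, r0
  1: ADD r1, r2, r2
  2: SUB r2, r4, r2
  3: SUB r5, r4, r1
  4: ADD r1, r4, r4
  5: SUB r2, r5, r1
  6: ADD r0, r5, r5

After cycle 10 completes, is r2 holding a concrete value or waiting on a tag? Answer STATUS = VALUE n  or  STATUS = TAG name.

STATUS = VALUE -22

cycle 1: issue ADD r3<-Add1 // r0:9,r1:7,r2:8,r3:Add1,r4:6,r5:8
cycle 2: issue ADD r1<-Add2 // r0:9,r1:Add2,r2:8,r3:Add1,r4:6,r5:8
cycle 3: CDB Add1=16; issue SUB r2<-Add1 // r0:9,r1:Add2,r2:Add1,r3:16,r4:6,r5:8
cycle 4: CDB Add2=16; issue SUB r5<-Add2 // r0:9,r1:16,r2:Add1,r3:16,r4:6,r5:Add2
cycle 5: CDB Add1=-2; issue ADD r1<-Add1 // r0:9,r1:Add1,r2:-2,r3:16,r4:6,r5:Add2
cycle 6: CDB Add2=-10; issue SUB r2<-Add2 // r0:9,r1:Add1,r2:Add2,r3:16,r4:6,r5:-10
cycle 7: CDB Add1=12; issue ADD r0<-Add1 // r0:Add1,r1:12,r2:Add2,r3:16,r4:6,r5:-10
cycle 8: - // r0:Add1,r1:12,r2:Add2,r3:16,r4:6,r5:-10
cycle 9: CDB Add1=-20 // r0:-20,r1:12,r2:Add2,r3:16,r4:6,r5:-10
cycle 10: CDB Add2=-22 // r0:-20,r1:12,r2:-22,r3:16,r4:6,r5:-10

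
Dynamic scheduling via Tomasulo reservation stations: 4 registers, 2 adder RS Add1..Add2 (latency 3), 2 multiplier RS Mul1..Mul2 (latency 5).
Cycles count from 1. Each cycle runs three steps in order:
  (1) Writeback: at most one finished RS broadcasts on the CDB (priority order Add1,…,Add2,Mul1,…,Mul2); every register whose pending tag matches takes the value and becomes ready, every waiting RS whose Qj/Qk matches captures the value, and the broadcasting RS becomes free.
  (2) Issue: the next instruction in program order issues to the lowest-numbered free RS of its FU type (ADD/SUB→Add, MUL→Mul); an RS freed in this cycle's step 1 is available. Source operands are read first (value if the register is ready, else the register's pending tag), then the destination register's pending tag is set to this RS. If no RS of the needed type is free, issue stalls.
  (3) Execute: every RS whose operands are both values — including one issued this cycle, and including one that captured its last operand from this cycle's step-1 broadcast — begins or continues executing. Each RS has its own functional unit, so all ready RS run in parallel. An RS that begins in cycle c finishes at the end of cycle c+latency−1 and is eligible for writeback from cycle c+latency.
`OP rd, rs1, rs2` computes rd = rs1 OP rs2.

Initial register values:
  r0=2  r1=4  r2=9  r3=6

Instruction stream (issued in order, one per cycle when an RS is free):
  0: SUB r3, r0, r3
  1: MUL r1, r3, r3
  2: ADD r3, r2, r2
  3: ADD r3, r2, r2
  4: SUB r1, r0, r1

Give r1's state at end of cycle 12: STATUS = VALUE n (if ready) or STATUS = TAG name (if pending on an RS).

c1: issue SUB r3<-Add1 | r0:2,r1:4,r2:9,r3:Add1
c2: issue MUL r1<-Mul1 | r0:2,r1:Mul1,r2:9,r3:Add1
c3: issue ADD r3<-Add2 | r0:2,r1:Mul1,r2:9,r3:Add2
c4: CDB Add1=-4; issue ADD r3<-Add1 | r0:2,r1:Mul1,r2:9,r3:Add1
c5: stall | r0:2,r1:Mul1,r2:9,r3:Add1
c6: CDB Add2=18; issue SUB r1<-Add2 | r0:2,r1:Add2,r2:9,r3:Add1
c7: CDB Add1=18 | r0:2,r1:Add2,r2:9,r3:18
c8: - | r0:2,r1:Add2,r2:9,r3:18
c9: CDB Mul1=16 | r0:2,r1:Add2,r2:9,r3:18
c10: - | r0:2,r1:Add2,r2:9,r3:18
c11: - | r0:2,r1:Add2,r2:9,r3:18
c12: CDB Add2=-14 | r0:2,r1:-14,r2:9,r3:18

STATUS = VALUE -14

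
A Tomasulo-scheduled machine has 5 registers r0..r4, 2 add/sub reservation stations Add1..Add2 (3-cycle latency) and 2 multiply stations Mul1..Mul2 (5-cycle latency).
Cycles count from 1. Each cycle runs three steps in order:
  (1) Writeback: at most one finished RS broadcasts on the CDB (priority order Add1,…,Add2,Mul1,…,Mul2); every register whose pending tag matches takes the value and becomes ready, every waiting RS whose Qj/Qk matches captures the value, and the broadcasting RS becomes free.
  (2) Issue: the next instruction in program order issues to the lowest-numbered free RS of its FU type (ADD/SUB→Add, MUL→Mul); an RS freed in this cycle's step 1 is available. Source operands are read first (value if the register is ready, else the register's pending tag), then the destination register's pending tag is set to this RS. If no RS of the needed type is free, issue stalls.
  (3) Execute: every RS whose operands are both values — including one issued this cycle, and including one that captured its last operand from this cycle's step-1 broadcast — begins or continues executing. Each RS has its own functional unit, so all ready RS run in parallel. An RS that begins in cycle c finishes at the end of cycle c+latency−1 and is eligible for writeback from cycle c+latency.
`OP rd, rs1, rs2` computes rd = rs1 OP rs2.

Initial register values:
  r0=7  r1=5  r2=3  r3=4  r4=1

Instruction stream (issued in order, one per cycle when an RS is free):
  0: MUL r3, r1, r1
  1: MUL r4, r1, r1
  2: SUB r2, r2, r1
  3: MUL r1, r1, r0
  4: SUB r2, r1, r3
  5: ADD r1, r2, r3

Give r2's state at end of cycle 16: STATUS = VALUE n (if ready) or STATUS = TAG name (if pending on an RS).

c1: issue MUL r3<-Mul1 | r0:7,r1:5,r2:3,r3:Mul1,r4:1
c2: issue MUL r4<-Mul2 | r0:7,r1:5,r2:3,r3:Mul1,r4:Mul2
c3: issue SUB r2<-Add1 | r0:7,r1:5,r2:Add1,r3:Mul1,r4:Mul2
c4: stall | r0:7,r1:5,r2:Add1,r3:Mul1,r4:Mul2
c5: stall | r0:7,r1:5,r2:Add1,r3:Mul1,r4:Mul2
c6: CDB Add1=-2; stall | r0:7,r1:5,r2:-2,r3:Mul1,r4:Mul2
c7: CDB Mul1=25; issue MUL r1<-Mul1 | r0:7,r1:Mul1,r2:-2,r3:25,r4:Mul2
c8: CDB Mul2=25; issue SUB r2<-Add1 | r0:7,r1:Mul1,r2:Add1,r3:25,r4:25
c9: issue ADD r1<-Add2 | r0:7,r1:Add2,r2:Add1,r3:25,r4:25
c10: - | r0:7,r1:Add2,r2:Add1,r3:25,r4:25
c11: - | r0:7,r1:Add2,r2:Add1,r3:25,r4:25
c12: CDB Mul1=35 | r0:7,r1:Add2,r2:Add1,r3:25,r4:25
c13: - | r0:7,r1:Add2,r2:Add1,r3:25,r4:25
c14: - | r0:7,r1:Add2,r2:Add1,r3:25,r4:25
c15: CDB Add1=10 | r0:7,r1:Add2,r2:10,r3:25,r4:25
c16: - | r0:7,r1:Add2,r2:10,r3:25,r4:25

STATUS = VALUE 10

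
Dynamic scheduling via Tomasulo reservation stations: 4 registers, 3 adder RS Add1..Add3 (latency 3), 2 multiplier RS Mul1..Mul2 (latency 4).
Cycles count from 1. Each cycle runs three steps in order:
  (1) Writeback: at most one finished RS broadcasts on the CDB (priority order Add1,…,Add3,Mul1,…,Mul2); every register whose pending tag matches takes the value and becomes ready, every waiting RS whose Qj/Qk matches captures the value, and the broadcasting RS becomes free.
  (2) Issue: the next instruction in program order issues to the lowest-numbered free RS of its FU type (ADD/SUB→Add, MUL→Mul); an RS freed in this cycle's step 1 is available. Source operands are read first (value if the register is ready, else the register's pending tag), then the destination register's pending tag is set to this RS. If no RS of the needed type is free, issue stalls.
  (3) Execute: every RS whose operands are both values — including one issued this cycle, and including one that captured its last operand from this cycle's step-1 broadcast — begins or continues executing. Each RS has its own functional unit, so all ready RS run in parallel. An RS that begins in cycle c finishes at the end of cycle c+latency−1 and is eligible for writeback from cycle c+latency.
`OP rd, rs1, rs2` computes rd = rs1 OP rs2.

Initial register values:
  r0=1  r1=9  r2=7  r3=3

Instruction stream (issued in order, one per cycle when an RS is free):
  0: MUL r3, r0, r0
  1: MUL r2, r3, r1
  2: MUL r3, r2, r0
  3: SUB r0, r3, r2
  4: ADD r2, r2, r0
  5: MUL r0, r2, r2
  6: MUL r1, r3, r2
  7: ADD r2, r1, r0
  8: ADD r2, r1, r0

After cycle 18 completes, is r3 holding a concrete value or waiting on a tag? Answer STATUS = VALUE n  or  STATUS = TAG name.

STATUS = VALUE 9

  c1: issue MUL r3<-Mul1  regs: r0:1,r1:9,r2:7,r3:Mul1
  c2: issue MUL r2<-Mul2  regs: r0:1,r1:9,r2:Mul2,r3:Mul1
  c3: stall  regs: r0:1,r1:9,r2:Mul2,r3:Mul1
  c4: stall  regs: r0:1,r1:9,r2:Mul2,r3:Mul1
  c5: CDB Mul1=1; issue MUL r3<-Mul1  regs: r0:1,r1:9,r2:Mul2,r3:Mul1
  c6: issue SUB r0<-Add1  regs: r0:Add1,r1:9,r2:Mul2,r3:Mul1
  c7: issue ADD r2<-Add2  regs: r0:Add1,r1:9,r2:Add2,r3:Mul1
  c8: stall  regs: r0:Add1,r1:9,r2:Add2,r3:Mul1
  c9: CDB Mul2=9; issue MUL r0<-Mul2  regs: r0:Mul2,r1:9,r2:Add2,r3:Mul1
  c10: stall  regs: r0:Mul2,r1:9,r2:Add2,r3:Mul1
  c11: stall  regs: r0:Mul2,r1:9,r2:Add2,r3:Mul1
  c12: stall  regs: r0:Mul2,r1:9,r2:Add2,r3:Mul1
  c13: CDB Mul1=9; issue MUL r1<-Mul1  regs: r0:Mul2,r1:Mul1,r2:Add2,r3:9
  c14: issue ADD r2<-Add3  regs: r0:Mul2,r1:Mul1,r2:Add3,r3:9
  c15: stall  regs: r0:Mul2,r1:Mul1,r2:Add3,r3:9
  c16: CDB Add1=0; issue ADD r2<-Add1  regs: r0:Mul2,r1:Mul1,r2:Add1,r3:9
  c17: -  regs: r0:Mul2,r1:Mul1,r2:Add1,r3:9
  c18: -  regs: r0:Mul2,r1:Mul1,r2:Add1,r3:9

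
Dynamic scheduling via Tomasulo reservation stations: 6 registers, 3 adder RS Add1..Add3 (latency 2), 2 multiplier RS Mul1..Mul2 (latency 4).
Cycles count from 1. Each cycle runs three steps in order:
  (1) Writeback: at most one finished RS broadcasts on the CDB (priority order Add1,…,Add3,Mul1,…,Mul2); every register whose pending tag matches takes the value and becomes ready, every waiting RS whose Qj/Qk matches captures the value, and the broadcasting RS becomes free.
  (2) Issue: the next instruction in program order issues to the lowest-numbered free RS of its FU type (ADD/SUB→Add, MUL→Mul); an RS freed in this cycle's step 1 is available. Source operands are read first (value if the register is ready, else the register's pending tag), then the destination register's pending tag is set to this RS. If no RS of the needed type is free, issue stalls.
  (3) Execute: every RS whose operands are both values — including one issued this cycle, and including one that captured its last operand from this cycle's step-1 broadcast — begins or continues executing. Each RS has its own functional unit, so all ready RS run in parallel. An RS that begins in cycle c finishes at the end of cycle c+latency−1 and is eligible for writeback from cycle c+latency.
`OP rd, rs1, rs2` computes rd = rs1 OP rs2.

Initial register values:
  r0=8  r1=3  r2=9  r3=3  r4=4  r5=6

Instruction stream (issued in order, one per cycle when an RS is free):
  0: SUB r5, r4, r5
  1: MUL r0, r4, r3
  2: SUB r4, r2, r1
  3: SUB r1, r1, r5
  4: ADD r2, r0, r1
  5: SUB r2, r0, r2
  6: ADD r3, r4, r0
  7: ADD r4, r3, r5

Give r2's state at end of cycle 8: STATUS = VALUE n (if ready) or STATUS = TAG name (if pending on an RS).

c1: issue SUB r5<-Add1 | r0:8,r1:3,r2:9,r3:3,r4:4,r5:Add1
c2: issue MUL r0<-Mul1 | r0:Mul1,r1:3,r2:9,r3:3,r4:4,r5:Add1
c3: CDB Add1=-2; issue SUB r4<-Add1 | r0:Mul1,r1:3,r2:9,r3:3,r4:Add1,r5:-2
c4: issue SUB r1<-Add2 | r0:Mul1,r1:Add2,r2:9,r3:3,r4:Add1,r5:-2
c5: CDB Add1=6; issue ADD r2<-Add1 | r0:Mul1,r1:Add2,r2:Add1,r3:3,r4:6,r5:-2
c6: CDB Add2=5; issue SUB r2<-Add2 | r0:Mul1,r1:5,r2:Add2,r3:3,r4:6,r5:-2
c7: CDB Mul1=12; issue ADD r3<-Add3 | r0:12,r1:5,r2:Add2,r3:Add3,r4:6,r5:-2
c8: stall | r0:12,r1:5,r2:Add2,r3:Add3,r4:6,r5:-2

STATUS = TAG Add2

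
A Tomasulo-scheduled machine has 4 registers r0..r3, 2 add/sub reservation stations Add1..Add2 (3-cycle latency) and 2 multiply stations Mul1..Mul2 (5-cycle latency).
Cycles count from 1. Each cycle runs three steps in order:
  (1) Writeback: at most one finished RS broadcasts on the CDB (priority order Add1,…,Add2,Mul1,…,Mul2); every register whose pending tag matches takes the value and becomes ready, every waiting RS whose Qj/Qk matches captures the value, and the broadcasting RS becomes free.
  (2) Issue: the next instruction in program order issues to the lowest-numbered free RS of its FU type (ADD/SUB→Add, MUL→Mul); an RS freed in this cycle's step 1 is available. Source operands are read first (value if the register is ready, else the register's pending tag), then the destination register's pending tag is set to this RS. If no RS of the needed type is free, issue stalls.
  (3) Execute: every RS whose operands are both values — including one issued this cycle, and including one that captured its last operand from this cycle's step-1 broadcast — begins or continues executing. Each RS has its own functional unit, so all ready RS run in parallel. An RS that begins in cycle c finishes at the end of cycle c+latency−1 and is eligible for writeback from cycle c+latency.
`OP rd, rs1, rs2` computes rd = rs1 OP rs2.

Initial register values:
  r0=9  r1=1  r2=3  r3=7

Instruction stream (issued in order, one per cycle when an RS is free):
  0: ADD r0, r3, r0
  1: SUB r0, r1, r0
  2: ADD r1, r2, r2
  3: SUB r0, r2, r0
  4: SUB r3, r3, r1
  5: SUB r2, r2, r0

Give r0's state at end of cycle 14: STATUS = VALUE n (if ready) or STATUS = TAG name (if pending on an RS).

cycle 1: issue ADD r0<-Add1 // r0:Add1,r1:1,r2:3,r3:7
cycle 2: issue SUB r0<-Add2 // r0:Add2,r1:1,r2:3,r3:7
cycle 3: stall // r0:Add2,r1:1,r2:3,r3:7
cycle 4: CDB Add1=16; issue ADD r1<-Add1 // r0:Add2,r1:Add1,r2:3,r3:7
cycle 5: stall // r0:Add2,r1:Add1,r2:3,r3:7
cycle 6: stall // r0:Add2,r1:Add1,r2:3,r3:7
cycle 7: CDB Add1=6; issue SUB r0<-Add1 // r0:Add1,r1:6,r2:3,r3:7
cycle 8: CDB Add2=-15; issue SUB r3<-Add2 // r0:Add1,r1:6,r2:3,r3:Add2
cycle 9: stall // r0:Add1,r1:6,r2:3,r3:Add2
cycle 10: stall // r0:Add1,r1:6,r2:3,r3:Add2
cycle 11: CDB Add1=18; issue SUB r2<-Add1 // r0:18,r1:6,r2:Add1,r3:Add2
cycle 12: CDB Add2=1 // r0:18,r1:6,r2:Add1,r3:1
cycle 13: - // r0:18,r1:6,r2:Add1,r3:1
cycle 14: CDB Add1=-15 // r0:18,r1:6,r2:-15,r3:1

STATUS = VALUE 18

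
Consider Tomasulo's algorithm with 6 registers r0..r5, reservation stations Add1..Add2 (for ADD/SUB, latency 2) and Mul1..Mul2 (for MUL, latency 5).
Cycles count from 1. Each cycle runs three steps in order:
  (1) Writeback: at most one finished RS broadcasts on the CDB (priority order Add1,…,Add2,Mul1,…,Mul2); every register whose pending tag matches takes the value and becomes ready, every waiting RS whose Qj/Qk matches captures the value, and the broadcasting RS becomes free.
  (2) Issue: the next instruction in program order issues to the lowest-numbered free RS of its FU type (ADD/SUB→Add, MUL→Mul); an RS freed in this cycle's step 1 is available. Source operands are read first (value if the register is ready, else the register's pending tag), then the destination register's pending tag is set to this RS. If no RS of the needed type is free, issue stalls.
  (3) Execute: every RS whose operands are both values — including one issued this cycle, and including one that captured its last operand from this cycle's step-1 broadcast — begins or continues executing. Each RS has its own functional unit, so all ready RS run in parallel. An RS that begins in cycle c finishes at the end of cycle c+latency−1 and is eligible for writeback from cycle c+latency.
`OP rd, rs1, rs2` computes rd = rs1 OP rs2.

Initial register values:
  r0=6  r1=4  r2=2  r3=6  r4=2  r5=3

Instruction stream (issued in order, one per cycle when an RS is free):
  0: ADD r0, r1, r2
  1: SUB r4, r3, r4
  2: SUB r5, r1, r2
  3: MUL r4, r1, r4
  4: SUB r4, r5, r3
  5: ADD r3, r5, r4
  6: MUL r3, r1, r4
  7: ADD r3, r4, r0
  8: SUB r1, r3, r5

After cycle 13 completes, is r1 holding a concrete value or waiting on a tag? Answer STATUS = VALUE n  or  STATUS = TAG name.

c1: issue ADD r0<-Add1 | r0:Add1,r1:4,r2:2,r3:6,r4:2,r5:3
c2: issue SUB r4<-Add2 | r0:Add1,r1:4,r2:2,r3:6,r4:Add2,r5:3
c3: CDB Add1=6; issue SUB r5<-Add1 | r0:6,r1:4,r2:2,r3:6,r4:Add2,r5:Add1
c4: CDB Add2=4; issue MUL r4<-Mul1 | r0:6,r1:4,r2:2,r3:6,r4:Mul1,r5:Add1
c5: CDB Add1=2; issue SUB r4<-Add1 | r0:6,r1:4,r2:2,r3:6,r4:Add1,r5:2
c6: issue ADD r3<-Add2 | r0:6,r1:4,r2:2,r3:Add2,r4:Add1,r5:2
c7: CDB Add1=-4; issue MUL r3<-Mul2 | r0:6,r1:4,r2:2,r3:Mul2,r4:-4,r5:2
c8: issue ADD r3<-Add1 | r0:6,r1:4,r2:2,r3:Add1,r4:-4,r5:2
c9: CDB Add2=-2; issue SUB r1<-Add2 | r0:6,r1:Add2,r2:2,r3:Add1,r4:-4,r5:2
c10: CDB Add1=2 | r0:6,r1:Add2,r2:2,r3:2,r4:-4,r5:2
c11: CDB Mul1=16 | r0:6,r1:Add2,r2:2,r3:2,r4:-4,r5:2
c12: CDB Add2=0 | r0:6,r1:0,r2:2,r3:2,r4:-4,r5:2
c13: CDB Mul2=-16 | r0:6,r1:0,r2:2,r3:2,r4:-4,r5:2

STATUS = VALUE 0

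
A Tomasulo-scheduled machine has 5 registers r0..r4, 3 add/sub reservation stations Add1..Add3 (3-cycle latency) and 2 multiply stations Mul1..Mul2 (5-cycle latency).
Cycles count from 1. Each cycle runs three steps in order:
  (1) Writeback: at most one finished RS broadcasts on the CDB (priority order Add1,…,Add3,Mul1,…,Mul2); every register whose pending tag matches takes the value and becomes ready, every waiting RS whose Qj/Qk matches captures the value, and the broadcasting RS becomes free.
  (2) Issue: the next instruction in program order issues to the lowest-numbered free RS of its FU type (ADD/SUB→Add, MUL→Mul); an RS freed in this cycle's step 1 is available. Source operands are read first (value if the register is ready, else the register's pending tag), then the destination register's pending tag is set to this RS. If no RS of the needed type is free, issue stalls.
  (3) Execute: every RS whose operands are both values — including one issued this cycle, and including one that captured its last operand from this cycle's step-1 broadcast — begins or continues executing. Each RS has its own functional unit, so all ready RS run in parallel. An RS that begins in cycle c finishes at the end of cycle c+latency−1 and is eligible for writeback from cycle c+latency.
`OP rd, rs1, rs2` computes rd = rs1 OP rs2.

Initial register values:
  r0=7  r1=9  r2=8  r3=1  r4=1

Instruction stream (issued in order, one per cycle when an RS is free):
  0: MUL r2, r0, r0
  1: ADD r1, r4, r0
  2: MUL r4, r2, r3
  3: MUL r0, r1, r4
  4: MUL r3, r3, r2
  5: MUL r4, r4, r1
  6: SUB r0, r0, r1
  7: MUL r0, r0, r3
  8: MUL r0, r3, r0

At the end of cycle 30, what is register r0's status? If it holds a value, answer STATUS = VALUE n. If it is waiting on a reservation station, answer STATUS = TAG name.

STATUS = VALUE 921984

  c1: issue MUL r2<-Mul1  regs: r0:7,r1:9,r2:Mul1,r3:1,r4:1
  c2: issue ADD r1<-Add1  regs: r0:7,r1:Add1,r2:Mul1,r3:1,r4:1
  c3: issue MUL r4<-Mul2  regs: r0:7,r1:Add1,r2:Mul1,r3:1,r4:Mul2
  c4: stall  regs: r0:7,r1:Add1,r2:Mul1,r3:1,r4:Mul2
  c5: CDB Add1=8; stall  regs: r0:7,r1:8,r2:Mul1,r3:1,r4:Mul2
  c6: CDB Mul1=49; issue MUL r0<-Mul1  regs: r0:Mul1,r1:8,r2:49,r3:1,r4:Mul2
  c7: stall  regs: r0:Mul1,r1:8,r2:49,r3:1,r4:Mul2
  c8: stall  regs: r0:Mul1,r1:8,r2:49,r3:1,r4:Mul2
  c9: stall  regs: r0:Mul1,r1:8,r2:49,r3:1,r4:Mul2
  c10: stall  regs: r0:Mul1,r1:8,r2:49,r3:1,r4:Mul2
  c11: CDB Mul2=49; issue MUL r3<-Mul2  regs: r0:Mul1,r1:8,r2:49,r3:Mul2,r4:49
  c12: stall  regs: r0:Mul1,r1:8,r2:49,r3:Mul2,r4:49
  c13: stall  regs: r0:Mul1,r1:8,r2:49,r3:Mul2,r4:49
  c14: stall  regs: r0:Mul1,r1:8,r2:49,r3:Mul2,r4:49
  c15: stall  regs: r0:Mul1,r1:8,r2:49,r3:Mul2,r4:49
  c16: CDB Mul1=392; issue MUL r4<-Mul1  regs: r0:392,r1:8,r2:49,r3:Mul2,r4:Mul1
  c17: CDB Mul2=49; issue SUB r0<-Add1  regs: r0:Add1,r1:8,r2:49,r3:49,r4:Mul1
  c18: issue MUL r0<-Mul2  regs: r0:Mul2,r1:8,r2:49,r3:49,r4:Mul1
  c19: stall  regs: r0:Mul2,r1:8,r2:49,r3:49,r4:Mul1
  c20: CDB Add1=384; stall  regs: r0:Mul2,r1:8,r2:49,r3:49,r4:Mul1
  c21: CDB Mul1=392; issue MUL r0<-Mul1  regs: r0:Mul1,r1:8,r2:49,r3:49,r4:392
  c22: -  regs: r0:Mul1,r1:8,r2:49,r3:49,r4:392
  c23: -  regs: r0:Mul1,r1:8,r2:49,r3:49,r4:392
  c24: -  regs: r0:Mul1,r1:8,r2:49,r3:49,r4:392
  c25: CDB Mul2=18816  regs: r0:Mul1,r1:8,r2:49,r3:49,r4:392
  c26: -  regs: r0:Mul1,r1:8,r2:49,r3:49,r4:392
  c27: -  regs: r0:Mul1,r1:8,r2:49,r3:49,r4:392
  c28: -  regs: r0:Mul1,r1:8,r2:49,r3:49,r4:392
  c29: -  regs: r0:Mul1,r1:8,r2:49,r3:49,r4:392
  c30: CDB Mul1=921984  regs: r0:921984,r1:8,r2:49,r3:49,r4:392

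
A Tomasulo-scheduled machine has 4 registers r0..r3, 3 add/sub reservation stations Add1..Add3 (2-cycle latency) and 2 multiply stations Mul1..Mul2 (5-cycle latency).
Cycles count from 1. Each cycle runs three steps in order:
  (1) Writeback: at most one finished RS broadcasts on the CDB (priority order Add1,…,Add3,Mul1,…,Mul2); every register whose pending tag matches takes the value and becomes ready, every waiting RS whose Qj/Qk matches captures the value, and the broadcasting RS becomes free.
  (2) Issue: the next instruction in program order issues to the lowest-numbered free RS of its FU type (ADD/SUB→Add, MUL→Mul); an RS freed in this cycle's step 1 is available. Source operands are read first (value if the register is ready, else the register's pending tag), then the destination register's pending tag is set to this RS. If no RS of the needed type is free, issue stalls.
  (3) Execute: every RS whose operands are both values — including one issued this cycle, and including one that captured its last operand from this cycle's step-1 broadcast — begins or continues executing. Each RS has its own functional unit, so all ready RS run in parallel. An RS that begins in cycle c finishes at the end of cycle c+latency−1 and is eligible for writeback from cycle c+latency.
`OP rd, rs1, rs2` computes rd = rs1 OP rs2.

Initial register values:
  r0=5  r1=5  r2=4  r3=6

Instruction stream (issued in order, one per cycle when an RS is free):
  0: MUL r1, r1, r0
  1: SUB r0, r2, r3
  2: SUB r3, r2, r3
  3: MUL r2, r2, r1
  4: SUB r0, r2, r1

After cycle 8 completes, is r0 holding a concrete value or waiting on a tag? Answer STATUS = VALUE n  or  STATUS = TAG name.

cycle 1: issue MUL r1<-Mul1 // r0:5,r1:Mul1,r2:4,r3:6
cycle 2: issue SUB r0<-Add1 // r0:Add1,r1:Mul1,r2:4,r3:6
cycle 3: issue SUB r3<-Add2 // r0:Add1,r1:Mul1,r2:4,r3:Add2
cycle 4: CDB Add1=-2; issue MUL r2<-Mul2 // r0:-2,r1:Mul1,r2:Mul2,r3:Add2
cycle 5: CDB Add2=-2; issue SUB r0<-Add1 // r0:Add1,r1:Mul1,r2:Mul2,r3:-2
cycle 6: CDB Mul1=25 // r0:Add1,r1:25,r2:Mul2,r3:-2
cycle 7: - // r0:Add1,r1:25,r2:Mul2,r3:-2
cycle 8: - // r0:Add1,r1:25,r2:Mul2,r3:-2

STATUS = TAG Add1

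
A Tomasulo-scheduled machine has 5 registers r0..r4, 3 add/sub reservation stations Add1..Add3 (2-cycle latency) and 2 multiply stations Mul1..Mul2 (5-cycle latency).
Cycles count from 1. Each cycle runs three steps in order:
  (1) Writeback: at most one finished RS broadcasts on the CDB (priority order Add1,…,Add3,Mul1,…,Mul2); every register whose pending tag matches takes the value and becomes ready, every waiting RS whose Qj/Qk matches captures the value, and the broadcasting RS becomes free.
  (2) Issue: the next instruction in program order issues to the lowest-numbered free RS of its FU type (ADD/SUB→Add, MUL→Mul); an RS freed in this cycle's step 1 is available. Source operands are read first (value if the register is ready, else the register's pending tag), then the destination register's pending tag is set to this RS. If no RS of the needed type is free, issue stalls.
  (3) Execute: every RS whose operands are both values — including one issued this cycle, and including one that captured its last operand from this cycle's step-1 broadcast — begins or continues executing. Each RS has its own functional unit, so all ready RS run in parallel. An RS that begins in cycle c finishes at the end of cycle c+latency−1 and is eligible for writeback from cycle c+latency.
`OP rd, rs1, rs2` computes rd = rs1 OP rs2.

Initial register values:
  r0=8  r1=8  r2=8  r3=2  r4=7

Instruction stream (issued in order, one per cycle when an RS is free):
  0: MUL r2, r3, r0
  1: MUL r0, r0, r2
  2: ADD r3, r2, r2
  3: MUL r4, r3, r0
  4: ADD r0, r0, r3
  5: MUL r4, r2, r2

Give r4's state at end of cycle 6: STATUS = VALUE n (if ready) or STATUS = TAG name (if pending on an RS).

STATUS = TAG Mul1

c1: issue MUL r2<-Mul1 | r0:8,r1:8,r2:Mul1,r3:2,r4:7
c2: issue MUL r0<-Mul2 | r0:Mul2,r1:8,r2:Mul1,r3:2,r4:7
c3: issue ADD r3<-Add1 | r0:Mul2,r1:8,r2:Mul1,r3:Add1,r4:7
c4: stall | r0:Mul2,r1:8,r2:Mul1,r3:Add1,r4:7
c5: stall | r0:Mul2,r1:8,r2:Mul1,r3:Add1,r4:7
c6: CDB Mul1=16; issue MUL r4<-Mul1 | r0:Mul2,r1:8,r2:16,r3:Add1,r4:Mul1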